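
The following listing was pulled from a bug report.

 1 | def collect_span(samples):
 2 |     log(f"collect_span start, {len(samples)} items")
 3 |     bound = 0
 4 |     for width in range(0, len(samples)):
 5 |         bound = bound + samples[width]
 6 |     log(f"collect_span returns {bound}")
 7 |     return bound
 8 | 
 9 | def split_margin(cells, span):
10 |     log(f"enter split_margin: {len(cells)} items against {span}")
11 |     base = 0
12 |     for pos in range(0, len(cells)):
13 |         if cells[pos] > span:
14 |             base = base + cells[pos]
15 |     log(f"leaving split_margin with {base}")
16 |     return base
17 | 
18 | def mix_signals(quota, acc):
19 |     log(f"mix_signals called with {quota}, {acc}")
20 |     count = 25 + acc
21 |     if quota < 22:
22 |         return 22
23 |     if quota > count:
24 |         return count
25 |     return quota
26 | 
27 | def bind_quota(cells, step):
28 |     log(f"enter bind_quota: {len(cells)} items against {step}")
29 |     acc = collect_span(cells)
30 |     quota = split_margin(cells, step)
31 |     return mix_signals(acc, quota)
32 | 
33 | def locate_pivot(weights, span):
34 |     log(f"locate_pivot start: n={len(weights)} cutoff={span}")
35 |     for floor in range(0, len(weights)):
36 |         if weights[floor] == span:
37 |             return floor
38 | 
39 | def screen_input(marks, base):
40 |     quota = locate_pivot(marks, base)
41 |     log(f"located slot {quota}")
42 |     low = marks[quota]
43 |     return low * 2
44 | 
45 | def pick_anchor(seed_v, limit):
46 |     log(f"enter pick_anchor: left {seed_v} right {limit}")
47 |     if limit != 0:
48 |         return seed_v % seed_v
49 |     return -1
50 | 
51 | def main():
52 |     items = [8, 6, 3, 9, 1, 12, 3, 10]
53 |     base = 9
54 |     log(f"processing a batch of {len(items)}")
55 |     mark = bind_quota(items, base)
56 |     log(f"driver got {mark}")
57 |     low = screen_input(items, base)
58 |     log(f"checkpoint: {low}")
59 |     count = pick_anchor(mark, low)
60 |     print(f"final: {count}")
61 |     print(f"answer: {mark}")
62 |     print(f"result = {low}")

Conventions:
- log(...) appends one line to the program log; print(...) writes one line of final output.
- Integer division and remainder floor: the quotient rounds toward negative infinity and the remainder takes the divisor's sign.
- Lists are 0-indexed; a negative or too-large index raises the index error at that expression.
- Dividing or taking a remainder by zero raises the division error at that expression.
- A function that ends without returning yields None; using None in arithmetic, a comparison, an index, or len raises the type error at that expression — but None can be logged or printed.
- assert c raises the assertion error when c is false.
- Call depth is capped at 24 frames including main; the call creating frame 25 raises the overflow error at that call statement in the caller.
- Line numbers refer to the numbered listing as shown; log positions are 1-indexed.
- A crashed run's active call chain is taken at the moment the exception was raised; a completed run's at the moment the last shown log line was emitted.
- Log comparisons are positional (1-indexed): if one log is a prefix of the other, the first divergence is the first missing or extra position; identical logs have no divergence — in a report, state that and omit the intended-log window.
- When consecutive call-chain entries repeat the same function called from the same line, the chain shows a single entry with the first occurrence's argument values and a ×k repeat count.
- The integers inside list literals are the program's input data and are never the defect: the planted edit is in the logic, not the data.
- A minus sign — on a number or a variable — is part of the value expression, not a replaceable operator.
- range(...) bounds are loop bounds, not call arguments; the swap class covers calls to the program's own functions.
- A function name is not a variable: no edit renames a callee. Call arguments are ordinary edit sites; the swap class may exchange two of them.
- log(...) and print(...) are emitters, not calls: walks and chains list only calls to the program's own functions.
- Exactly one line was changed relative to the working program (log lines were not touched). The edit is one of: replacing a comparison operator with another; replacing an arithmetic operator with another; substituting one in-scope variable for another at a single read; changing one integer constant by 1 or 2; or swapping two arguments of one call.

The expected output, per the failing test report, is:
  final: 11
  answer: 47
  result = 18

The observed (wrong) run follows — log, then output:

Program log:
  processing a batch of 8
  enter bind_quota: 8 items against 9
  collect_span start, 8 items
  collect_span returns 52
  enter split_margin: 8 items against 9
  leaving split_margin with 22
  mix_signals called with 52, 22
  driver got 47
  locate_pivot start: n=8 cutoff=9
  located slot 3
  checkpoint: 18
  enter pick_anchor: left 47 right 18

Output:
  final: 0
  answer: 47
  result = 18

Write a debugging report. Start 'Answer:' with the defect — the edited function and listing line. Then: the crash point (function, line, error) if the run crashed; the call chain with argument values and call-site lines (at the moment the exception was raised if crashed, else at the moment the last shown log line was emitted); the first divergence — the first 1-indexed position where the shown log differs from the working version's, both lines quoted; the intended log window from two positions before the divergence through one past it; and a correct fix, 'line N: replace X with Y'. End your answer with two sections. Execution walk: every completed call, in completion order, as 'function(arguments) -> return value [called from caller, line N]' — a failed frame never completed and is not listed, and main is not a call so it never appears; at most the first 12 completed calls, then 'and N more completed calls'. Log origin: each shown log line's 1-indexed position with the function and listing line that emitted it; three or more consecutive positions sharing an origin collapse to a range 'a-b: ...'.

Answer: the defect is in pick_anchor at line 48.
Key fact: Every logged value matches the working version; the printed result is what differs.
Call chain: main -> pick_anchor(47, 18) (called at line 59).
First divergence: none (the log streams are identical).
Execution walk:
  collect_span([8, 6, 3, 9, 1, 12, 3, 10]) -> 52  [called from bind_quota, line 29]
  split_margin([8, 6, 3, 9, 1, 12, 3, 10], 9) -> 22  [called from bind_quota, line 30]
  mix_signals(52, 22) -> 47  [called from bind_quota, line 31]
  bind_quota([8, 6, 3, 9, 1, 12, 3, 10], 9) -> 47  [called from main, line 55]
  locate_pivot([8, 6, 3, 9, 1, 12, 3, 10], 9) -> 3  [called from screen_input, line 40]
  screen_input([8, 6, 3, 9, 1, 12, 3, 10], 9) -> 18  [called from main, line 57]
  pick_anchor(47, 18) -> 0  [called from main, line 59]
Origin of each log line:
  1 — main, line 54
  2 — bind_quota, line 28
  3 — collect_span, line 2
  4 — collect_span, line 6
  5 — split_margin, line 10
  6 — split_margin, line 15
  7 — mix_signals, line 19
  8 — main, line 56
  9 — locate_pivot, line 34
  10 — screen_input, line 41
  11 — main, line 58
  12 — pick_anchor, line 46
A correct fix: line 48: replace `seed_v % seed_v` with `seed_v % limit`.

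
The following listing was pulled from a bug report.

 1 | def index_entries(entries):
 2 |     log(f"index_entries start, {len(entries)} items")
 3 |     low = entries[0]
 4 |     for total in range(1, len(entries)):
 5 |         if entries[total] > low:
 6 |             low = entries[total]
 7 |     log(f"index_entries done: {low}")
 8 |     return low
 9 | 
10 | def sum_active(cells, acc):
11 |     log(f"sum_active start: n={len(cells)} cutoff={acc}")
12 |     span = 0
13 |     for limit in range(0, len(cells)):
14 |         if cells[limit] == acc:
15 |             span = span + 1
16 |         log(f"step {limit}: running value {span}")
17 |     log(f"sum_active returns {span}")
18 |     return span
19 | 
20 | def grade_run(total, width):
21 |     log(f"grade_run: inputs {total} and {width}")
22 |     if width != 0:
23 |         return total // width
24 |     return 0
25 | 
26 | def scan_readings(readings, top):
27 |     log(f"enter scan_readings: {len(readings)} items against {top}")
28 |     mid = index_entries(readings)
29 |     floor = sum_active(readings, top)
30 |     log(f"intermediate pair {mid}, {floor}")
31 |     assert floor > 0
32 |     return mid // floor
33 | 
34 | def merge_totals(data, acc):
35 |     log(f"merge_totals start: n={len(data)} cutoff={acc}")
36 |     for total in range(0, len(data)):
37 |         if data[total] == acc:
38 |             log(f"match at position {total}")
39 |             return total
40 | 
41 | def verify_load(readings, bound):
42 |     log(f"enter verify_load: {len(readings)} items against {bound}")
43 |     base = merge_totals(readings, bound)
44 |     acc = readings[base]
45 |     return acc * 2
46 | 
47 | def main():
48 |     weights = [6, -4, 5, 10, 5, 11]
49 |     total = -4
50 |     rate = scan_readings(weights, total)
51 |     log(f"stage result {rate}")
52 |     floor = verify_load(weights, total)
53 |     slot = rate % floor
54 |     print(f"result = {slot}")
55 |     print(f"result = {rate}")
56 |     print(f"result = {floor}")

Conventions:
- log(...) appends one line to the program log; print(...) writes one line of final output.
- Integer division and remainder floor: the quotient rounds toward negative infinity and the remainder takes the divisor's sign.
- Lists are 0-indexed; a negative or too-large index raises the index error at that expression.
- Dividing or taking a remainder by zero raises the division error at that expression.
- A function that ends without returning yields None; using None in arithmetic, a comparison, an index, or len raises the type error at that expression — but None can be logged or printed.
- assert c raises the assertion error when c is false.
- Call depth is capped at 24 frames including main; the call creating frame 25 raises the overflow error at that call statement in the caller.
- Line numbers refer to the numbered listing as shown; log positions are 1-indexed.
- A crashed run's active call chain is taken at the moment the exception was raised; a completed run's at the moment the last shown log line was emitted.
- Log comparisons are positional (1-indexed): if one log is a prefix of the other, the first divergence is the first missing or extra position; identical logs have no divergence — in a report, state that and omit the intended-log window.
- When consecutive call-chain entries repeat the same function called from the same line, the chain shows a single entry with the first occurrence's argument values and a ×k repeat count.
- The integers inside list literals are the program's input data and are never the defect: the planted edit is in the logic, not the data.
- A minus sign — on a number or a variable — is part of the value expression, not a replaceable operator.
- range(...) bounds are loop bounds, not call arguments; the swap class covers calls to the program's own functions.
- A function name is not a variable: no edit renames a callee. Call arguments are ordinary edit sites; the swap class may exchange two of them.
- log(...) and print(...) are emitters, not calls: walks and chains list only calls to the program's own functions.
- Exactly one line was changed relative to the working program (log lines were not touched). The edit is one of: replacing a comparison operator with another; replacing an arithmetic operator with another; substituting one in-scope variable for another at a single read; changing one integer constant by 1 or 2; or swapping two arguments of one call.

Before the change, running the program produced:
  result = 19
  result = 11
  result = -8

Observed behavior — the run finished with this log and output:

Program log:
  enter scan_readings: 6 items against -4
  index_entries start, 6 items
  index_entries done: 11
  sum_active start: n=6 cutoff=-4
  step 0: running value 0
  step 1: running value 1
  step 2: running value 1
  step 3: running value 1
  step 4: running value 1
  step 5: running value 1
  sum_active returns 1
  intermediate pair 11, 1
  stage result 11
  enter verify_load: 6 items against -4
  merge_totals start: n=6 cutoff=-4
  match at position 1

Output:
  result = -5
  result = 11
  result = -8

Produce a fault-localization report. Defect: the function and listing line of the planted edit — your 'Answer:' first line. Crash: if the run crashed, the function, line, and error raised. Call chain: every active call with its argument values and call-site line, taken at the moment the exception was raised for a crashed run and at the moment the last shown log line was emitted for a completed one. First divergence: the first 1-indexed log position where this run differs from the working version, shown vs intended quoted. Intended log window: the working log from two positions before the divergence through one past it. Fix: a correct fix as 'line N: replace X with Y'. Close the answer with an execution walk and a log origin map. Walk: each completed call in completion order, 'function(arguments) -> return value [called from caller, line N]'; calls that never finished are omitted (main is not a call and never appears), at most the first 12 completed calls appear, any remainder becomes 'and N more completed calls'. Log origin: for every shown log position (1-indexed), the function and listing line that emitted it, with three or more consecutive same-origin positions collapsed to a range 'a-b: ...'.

Answer: the defect is in main at line 53.
Core observation: Log streams are identical — the defect surfaces only in the printed output.
Call chain: main -> verify_load([6, -4, 5, 10, 5, 11], -4) (called at line 52) -> merge_totals([6, -4, 5, 10, 5, 11], -4) (called at line 43).
First divergence: none (the log streams are identical).
Execution walk:
  index_entries([6, -4, 5, 10, 5, 11]) -> 11  [called from scan_readings, line 28]
  sum_active([6, -4, 5, 10, 5, 11], -4) -> 1  [called from scan_readings, line 29]
  scan_readings([6, -4, 5, 10, 5, 11], -4) -> 11  [called from main, line 50]
  merge_totals([6, -4, 5, 10, 5, 11], -4) -> 1  [called from verify_load, line 43]
  verify_load([6, -4, 5, 10, 5, 11], -4) -> -8  [called from main, line 52]
Origin of each log line:
  1: from scan_readings, line 27
  2: from index_entries, line 2
  3: from index_entries, line 7
  4: from sum_active, line 11
  5-10: from sum_active, line 16
  11: from sum_active, line 17
  12: from scan_readings, line 30
  13: from main, line 51
  14: from verify_load, line 42
  15: from merge_totals, line 35
  16: from merge_totals, line 38
A correct fix: line 53: replace `%` with `-`.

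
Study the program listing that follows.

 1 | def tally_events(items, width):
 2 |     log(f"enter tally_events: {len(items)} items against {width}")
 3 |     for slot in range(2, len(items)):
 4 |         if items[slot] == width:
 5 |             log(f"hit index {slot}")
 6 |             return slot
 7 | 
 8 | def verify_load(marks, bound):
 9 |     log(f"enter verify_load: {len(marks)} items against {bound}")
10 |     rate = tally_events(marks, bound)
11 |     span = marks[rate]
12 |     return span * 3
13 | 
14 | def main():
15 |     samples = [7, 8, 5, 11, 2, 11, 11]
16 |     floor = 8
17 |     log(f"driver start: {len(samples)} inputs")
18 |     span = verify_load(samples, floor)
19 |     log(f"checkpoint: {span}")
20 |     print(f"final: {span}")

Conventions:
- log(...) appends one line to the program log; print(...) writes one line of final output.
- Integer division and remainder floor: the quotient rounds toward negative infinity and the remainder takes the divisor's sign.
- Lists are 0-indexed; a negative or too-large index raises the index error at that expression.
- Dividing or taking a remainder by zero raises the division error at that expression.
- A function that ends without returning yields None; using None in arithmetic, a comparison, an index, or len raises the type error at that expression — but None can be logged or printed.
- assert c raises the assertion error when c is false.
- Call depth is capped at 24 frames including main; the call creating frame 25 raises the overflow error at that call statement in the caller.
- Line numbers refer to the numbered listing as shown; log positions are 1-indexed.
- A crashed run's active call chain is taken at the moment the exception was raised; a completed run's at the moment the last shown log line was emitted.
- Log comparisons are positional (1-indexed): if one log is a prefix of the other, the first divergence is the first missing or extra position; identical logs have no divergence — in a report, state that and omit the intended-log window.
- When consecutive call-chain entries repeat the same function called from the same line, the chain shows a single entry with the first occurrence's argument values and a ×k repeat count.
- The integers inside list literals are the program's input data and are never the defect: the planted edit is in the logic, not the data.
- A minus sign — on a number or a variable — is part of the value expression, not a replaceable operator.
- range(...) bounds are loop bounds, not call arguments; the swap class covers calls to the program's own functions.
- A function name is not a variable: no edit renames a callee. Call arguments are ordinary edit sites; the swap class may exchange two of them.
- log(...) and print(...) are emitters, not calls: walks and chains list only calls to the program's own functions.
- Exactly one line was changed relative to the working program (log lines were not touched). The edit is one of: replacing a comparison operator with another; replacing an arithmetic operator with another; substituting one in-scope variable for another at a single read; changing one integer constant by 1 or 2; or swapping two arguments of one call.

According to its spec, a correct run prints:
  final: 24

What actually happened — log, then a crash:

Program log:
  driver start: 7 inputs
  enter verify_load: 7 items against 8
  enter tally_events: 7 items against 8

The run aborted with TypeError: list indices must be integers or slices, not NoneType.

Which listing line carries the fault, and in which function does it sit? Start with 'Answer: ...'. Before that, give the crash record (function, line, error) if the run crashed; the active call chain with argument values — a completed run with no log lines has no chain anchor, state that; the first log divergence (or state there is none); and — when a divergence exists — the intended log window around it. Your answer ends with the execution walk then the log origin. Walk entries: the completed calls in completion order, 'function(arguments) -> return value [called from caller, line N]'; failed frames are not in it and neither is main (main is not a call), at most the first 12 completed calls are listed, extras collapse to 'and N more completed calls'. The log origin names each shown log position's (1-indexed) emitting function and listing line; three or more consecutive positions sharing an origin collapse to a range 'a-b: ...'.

Answer: the defect is in tally_events at line 3.
Key observation: After 3 matching log lines the faulty run goes silent, while the working version continues with 'hit index 1'.
Crash: verify_load, line 11, TypeError.
Call chain: main -> verify_load([7, 8, 5, 11, 2, 11, 11], 8) (called at line 18).
First divergence: position 4 — after 3 matching lines the faulty run goes silent; intended next line 'hit index 1'.
Intended log window:
  2: enter verify_load: 7 items against 8
  3: enter tally_events: 7 items against 8
  4: hit index 1
  5: checkpoint: 24
Execution walk:
  tally_events([7, 8, 5, 11, 2, 11, 11], 8) -> None  [called from verify_load, line 10]
Log origin:
  1 — main, line 17
  2 — verify_load, line 9
  3 — tally_events, line 2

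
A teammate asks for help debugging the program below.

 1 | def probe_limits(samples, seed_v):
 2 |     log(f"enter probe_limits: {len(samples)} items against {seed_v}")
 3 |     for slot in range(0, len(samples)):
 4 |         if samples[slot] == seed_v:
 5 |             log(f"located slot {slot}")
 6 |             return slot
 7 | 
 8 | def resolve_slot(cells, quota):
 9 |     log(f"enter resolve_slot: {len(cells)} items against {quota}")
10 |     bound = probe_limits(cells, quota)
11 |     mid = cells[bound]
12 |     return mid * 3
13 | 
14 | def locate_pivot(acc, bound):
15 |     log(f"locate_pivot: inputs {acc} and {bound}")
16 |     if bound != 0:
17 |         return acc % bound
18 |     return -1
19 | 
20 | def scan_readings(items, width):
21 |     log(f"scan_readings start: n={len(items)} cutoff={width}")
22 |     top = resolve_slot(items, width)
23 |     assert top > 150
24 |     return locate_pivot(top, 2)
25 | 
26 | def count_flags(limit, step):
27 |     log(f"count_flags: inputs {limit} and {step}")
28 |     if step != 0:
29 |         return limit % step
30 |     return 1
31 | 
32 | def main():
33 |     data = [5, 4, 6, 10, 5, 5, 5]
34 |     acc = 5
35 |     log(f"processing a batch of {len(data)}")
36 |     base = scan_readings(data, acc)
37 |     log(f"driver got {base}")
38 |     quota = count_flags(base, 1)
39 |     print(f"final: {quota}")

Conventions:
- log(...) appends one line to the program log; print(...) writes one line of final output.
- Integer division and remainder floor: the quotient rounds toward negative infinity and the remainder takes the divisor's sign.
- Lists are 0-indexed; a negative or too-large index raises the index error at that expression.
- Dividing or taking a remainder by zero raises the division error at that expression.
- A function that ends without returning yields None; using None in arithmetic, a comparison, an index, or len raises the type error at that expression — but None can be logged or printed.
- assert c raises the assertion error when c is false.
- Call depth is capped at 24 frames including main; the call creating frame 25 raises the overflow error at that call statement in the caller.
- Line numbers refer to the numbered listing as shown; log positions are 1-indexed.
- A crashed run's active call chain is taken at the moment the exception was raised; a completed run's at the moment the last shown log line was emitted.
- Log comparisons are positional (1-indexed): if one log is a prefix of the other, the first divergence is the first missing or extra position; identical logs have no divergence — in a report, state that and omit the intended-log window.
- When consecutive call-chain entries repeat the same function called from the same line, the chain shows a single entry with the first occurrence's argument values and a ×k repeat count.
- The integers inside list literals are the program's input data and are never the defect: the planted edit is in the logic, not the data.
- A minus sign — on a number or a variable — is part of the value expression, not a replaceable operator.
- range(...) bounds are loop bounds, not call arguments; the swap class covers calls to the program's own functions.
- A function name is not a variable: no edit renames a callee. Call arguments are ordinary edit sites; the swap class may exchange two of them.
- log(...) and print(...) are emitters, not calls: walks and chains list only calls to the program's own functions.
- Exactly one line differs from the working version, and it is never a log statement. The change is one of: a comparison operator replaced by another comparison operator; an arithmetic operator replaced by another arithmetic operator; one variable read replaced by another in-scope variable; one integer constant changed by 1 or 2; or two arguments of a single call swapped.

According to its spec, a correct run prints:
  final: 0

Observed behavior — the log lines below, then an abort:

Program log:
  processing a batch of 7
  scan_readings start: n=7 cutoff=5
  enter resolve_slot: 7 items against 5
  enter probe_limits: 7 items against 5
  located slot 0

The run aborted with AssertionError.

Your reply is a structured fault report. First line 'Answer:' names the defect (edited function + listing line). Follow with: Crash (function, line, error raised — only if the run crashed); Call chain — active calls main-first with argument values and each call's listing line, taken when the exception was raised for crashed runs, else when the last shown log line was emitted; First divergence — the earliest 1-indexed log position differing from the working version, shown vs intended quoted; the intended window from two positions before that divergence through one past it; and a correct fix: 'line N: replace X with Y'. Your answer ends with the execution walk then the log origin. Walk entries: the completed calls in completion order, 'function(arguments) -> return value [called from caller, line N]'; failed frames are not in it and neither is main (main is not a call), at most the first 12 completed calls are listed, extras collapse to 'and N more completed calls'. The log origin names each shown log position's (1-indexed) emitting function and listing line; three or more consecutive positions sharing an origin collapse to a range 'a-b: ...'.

Answer: the defect is in scan_readings at line 23.
Key observation: A complete run would log 'locate_pivot: inputs 15 and 2' next, but this one stopped at 5 lines.
Crash: scan_readings, line 23, AssertionError.
Call chain: main -> scan_readings([5, 4, 6, 10, 5, 5, 5], 5) (called at line 36).
First divergence: position 6; the shown log stops at 5 lines while the working version next logs 'locate_pivot: inputs 15 and 2'.
Intended log window:
  4: enter probe_limits: 7 items against 5
  5: located slot 0
  6: locate_pivot: inputs 15 and 2
  7: driver got 1
Execution walk:
  probe_limits([5, 4, 6, 10, 5, 5, 5], 5) -> 0  [called from resolve_slot, line 10]
  resolve_slot([5, 4, 6, 10, 5, 5, 5], 5) -> 15  [called from scan_readings, line 22]
Log origin:
  1 — main, line 35
  2 — scan_readings, line 21
  3 — resolve_slot, line 9
  4 — probe_limits, line 2
  5 — probe_limits, line 5
A correct fix: line 23: replace `>` with `<=`.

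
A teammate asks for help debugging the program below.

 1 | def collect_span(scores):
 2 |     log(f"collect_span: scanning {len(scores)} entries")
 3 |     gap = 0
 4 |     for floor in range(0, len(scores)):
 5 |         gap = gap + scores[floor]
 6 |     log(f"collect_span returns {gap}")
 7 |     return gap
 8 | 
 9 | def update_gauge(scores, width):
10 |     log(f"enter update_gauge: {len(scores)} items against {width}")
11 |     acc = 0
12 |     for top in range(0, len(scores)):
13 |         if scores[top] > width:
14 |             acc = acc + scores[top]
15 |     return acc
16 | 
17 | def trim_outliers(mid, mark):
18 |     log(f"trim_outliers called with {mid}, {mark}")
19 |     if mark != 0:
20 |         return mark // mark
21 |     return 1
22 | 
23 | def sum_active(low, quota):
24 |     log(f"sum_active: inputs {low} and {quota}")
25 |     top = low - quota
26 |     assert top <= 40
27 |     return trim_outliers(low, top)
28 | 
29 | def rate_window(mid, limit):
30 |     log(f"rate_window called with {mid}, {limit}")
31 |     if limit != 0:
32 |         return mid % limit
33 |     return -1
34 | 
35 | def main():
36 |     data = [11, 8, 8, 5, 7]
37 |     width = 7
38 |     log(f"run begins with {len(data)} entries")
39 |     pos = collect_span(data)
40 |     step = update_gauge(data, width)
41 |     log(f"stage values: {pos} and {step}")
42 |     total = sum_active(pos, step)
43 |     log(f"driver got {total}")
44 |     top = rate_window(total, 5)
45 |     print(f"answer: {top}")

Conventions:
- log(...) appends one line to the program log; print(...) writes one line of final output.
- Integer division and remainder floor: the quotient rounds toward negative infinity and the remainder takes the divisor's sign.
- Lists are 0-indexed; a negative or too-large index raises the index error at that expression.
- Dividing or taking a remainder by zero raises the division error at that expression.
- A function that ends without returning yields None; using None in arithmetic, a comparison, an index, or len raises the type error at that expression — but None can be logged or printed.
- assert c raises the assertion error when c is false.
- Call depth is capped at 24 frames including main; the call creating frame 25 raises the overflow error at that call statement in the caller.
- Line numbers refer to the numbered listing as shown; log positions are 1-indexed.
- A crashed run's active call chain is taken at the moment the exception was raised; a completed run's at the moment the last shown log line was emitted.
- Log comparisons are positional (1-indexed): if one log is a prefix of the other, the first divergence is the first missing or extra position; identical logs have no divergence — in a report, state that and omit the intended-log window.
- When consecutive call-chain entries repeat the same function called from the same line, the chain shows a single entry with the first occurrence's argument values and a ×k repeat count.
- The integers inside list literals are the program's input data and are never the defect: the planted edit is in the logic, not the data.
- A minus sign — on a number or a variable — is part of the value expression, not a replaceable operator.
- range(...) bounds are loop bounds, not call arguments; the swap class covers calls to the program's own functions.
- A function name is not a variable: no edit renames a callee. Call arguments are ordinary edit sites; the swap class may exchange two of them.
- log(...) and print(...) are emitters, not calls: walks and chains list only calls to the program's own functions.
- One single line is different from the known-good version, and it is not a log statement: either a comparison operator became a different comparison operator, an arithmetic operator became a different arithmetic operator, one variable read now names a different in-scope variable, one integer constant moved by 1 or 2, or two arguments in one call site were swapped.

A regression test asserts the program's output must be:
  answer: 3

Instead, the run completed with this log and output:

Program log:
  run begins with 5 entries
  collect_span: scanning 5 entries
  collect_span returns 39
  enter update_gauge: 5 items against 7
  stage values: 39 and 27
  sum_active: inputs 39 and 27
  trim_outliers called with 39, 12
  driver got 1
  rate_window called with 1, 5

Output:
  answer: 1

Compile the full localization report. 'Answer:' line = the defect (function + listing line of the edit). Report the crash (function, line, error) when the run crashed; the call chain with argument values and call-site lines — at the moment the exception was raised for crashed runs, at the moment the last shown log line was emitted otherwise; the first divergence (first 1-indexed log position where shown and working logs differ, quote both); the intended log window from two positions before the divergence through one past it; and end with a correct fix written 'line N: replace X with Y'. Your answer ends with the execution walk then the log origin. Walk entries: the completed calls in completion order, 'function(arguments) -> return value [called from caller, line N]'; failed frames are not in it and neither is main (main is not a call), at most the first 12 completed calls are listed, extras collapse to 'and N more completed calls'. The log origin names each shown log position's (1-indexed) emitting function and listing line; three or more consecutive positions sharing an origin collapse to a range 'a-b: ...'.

Answer: the defect is in trim_outliers at line 20.
Core observation: Everything matches until log position 8, which reads 'driver got 1' in place of 'driver got 3'.
Call chain: main -> rate_window(1, 5) (called at line 44).
First divergence: position 8 — shown 'driver got 1', intended 'driver got 3'.
Intended log window:
  6: sum_active: inputs 39 and 27
  7: trim_outliers called with 39, 12
  8: driver got 3
  9: rate_window called with 3, 5
Execution walk:
  collect_span([11, 8, 8, 5, 7]) -> 39  [called from main, line 39]
  update_gauge([11, 8, 8, 5, 7], 7) -> 27  [called from main, line 40]
  trim_outliers(39, 12) -> 1  [called from sum_active, line 27]
  sum_active(39, 27) -> 1  [called from main, line 42]
  rate_window(1, 5) -> 1  [called from main, line 44]
Log origin:
  1: from main, line 38
  2: from collect_span, line 2
  3: from collect_span, line 6
  4: from update_gauge, line 10
  5: from main, line 41
  6: from sum_active, line 24
  7: from trim_outliers, line 18
  8: from main, line 43
  9: from rate_window, line 30
A correct fix: line 20: replace `mark // mark` with `mid // mark`.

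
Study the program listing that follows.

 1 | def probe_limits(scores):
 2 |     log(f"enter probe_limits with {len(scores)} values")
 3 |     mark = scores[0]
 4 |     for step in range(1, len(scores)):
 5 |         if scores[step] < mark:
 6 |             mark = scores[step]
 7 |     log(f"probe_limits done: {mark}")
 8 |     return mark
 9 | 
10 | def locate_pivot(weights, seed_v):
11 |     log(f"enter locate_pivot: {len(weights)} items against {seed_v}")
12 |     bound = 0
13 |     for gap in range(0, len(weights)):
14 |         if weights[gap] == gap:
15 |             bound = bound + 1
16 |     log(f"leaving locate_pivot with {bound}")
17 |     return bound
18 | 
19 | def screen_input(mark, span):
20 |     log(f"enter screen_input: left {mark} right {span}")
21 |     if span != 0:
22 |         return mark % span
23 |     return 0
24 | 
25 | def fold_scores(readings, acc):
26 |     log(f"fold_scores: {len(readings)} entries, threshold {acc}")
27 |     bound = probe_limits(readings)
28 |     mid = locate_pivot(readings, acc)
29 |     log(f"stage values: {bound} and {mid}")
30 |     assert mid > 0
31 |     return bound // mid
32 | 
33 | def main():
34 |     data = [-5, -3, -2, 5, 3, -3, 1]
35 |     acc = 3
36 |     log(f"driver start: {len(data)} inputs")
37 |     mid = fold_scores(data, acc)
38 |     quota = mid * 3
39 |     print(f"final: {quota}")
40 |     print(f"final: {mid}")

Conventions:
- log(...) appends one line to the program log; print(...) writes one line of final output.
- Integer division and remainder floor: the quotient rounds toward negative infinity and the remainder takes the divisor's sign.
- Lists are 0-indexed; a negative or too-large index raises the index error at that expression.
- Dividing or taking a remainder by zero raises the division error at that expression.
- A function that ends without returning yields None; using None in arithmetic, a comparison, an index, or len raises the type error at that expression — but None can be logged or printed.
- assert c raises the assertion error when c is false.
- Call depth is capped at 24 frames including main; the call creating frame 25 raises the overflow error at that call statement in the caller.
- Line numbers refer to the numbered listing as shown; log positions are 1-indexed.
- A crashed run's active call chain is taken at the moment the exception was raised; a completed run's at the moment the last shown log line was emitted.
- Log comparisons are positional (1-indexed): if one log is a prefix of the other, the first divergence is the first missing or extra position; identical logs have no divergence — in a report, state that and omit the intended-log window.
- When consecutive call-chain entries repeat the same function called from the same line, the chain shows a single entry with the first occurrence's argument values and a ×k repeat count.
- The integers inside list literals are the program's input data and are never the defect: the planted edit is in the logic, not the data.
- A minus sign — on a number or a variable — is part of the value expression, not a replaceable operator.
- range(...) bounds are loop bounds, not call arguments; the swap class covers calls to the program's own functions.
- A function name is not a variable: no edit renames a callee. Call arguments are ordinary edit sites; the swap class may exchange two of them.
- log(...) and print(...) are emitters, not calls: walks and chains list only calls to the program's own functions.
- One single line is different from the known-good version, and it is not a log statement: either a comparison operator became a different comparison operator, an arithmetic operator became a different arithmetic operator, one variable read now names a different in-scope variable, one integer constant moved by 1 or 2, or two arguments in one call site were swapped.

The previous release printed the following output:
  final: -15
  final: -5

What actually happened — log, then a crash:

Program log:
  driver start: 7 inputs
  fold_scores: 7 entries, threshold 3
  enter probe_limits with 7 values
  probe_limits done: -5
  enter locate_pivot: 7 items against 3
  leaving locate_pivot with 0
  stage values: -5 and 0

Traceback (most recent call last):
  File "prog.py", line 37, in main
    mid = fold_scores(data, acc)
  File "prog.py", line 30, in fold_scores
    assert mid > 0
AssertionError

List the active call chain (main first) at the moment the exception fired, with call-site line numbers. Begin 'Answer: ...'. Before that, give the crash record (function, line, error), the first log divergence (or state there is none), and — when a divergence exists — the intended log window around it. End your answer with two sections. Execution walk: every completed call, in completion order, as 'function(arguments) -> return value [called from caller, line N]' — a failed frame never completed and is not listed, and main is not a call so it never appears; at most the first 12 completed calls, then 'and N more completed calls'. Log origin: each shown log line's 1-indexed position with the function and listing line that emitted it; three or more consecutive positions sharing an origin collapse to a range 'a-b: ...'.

Answer: main -> fold_scores (called at line 37).
Key observation: Everything matches until log position 6, which reads 'leaving locate_pivot with 0' in place of 'leaving locate_pivot with 1'.
Crash: fold_scores, line 30, AssertionError.
First divergence: position 6; shown 'leaving locate_pivot with 0' vs intended 'leaving locate_pivot with 1'.
Intended log window:
  4: probe_limits done: -5
  5: enter locate_pivot: 7 items against 3
  6: leaving locate_pivot with 1
  7: stage values: -5 and 1
Execution walk:
  probe_limits([-5, -3, -2, 5, 3, -3, 1]) -> -5  [called from fold_scores, line 27]
  locate_pivot([-5, -3, -2, 5, 3, -3, 1], 3) -> 0  [called from fold_scores, line 28]
Log origin:
  1 — main, line 36
  2 — fold_scores, line 26
  3 — probe_limits, line 2
  4 — probe_limits, line 7
  5 — locate_pivot, line 11
  6 — locate_pivot, line 16
  7 — fold_scores, line 29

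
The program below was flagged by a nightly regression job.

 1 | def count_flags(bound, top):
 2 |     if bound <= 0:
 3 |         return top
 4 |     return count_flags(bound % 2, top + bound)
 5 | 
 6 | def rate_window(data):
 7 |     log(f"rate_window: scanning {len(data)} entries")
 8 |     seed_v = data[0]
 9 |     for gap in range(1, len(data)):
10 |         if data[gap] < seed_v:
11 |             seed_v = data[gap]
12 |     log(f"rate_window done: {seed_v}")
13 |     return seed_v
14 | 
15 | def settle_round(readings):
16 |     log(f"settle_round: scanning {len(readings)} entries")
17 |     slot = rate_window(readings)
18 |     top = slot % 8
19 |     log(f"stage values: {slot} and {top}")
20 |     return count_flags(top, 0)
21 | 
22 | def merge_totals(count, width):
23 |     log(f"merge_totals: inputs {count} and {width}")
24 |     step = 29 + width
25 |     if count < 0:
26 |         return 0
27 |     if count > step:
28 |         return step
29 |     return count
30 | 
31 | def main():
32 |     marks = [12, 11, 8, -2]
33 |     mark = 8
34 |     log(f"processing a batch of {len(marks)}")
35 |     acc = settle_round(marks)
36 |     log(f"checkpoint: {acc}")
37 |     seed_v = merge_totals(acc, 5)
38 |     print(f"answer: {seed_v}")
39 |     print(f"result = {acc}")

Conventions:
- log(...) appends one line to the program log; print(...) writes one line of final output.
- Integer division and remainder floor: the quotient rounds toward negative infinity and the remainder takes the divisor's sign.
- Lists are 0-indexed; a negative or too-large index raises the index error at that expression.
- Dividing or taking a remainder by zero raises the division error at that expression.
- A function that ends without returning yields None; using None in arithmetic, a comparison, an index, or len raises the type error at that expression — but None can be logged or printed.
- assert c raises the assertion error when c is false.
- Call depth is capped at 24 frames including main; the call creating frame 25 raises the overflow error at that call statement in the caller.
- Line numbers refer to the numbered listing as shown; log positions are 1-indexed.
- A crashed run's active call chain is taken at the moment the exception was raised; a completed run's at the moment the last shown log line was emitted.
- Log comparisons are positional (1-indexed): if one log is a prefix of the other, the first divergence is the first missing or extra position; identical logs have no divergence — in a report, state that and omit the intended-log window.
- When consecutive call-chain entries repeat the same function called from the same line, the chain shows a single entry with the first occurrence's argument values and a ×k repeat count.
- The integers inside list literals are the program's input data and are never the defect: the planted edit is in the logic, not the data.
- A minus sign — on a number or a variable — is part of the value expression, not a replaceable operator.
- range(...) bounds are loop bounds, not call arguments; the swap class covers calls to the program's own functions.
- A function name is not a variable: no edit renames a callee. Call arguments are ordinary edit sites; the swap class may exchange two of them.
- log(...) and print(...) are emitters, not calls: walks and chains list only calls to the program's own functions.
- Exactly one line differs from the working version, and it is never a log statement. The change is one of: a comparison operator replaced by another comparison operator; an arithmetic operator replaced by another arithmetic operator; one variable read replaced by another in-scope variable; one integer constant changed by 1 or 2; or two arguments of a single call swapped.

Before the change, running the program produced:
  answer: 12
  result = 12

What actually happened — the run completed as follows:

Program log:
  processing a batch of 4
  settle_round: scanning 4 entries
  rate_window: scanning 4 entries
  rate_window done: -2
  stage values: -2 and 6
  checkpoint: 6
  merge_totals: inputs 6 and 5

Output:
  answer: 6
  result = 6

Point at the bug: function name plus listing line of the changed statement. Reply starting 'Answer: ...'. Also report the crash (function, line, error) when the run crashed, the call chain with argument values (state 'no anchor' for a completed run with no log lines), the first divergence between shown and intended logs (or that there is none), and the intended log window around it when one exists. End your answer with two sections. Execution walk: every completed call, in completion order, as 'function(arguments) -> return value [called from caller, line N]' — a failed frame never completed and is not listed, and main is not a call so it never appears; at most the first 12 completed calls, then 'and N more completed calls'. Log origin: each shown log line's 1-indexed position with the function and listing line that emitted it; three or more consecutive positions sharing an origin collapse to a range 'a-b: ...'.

Answer: the defect is in count_flags at line 4.
Core observation: The earliest visible damage is log position 6 — 'checkpoint: 6' rather than the intended 'checkpoint: 12'.
Call chain: main -> merge_totals(6, 5) (called at line 37).
First divergence: position 6 — shown 'checkpoint: 6', intended 'checkpoint: 12'.
Intended log window:
  4: rate_window done: -2
  5: stage values: -2 and 6
  6: checkpoint: 12
  7: merge_totals: inputs 12 and 5
Execution walk:
  rate_window([12, 11, 8, -2]) -> -2  [called from settle_round, line 17]
  count_flags(0, 6) -> 6  [called from count_flags, line 4]
  count_flags(6, 0) -> 6  [called from settle_round, line 20]
  settle_round([12, 11, 8, -2]) -> 6  [called from main, line 35]
  merge_totals(6, 5) -> 6  [called from main, line 37]
Log origin:
  1: emitted by main (line 34)
  2: emitted by settle_round (line 16)
  3: emitted by rate_window (line 7)
  4: emitted by rate_window (line 12)
  5: emitted by settle_round (line 19)
  6: emitted by main (line 36)
  7: emitted by merge_totals (line 23)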